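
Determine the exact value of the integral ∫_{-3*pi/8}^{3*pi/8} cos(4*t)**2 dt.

Use the identity cos^2(4*t) = (1 + cos(8*t))/2.
An antiderivative is F(t) = t/2 + sin(8*t)/16.
Then F(3*pi/8) - F(-3*pi/8) = (3*pi/16) - (-3*pi/16) = 3*pi/8.

3*pi/8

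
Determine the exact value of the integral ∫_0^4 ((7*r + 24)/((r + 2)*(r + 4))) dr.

Factor the denominator: r**2 + 6*r + 8 = (r + 4)(r + 2).
Partial fractions: (7*r + 24)/((r + 2)*(r + 4)) = 2/(r + 4) + 5/(r + 2).
An antiderivative is F(r) = 5*log(r + 2) + 2*log(r + 4).
Then F(4) - F(0) = (5*log(3) + 11*log(2)) - (9*log(2)) = 2*log(2) + 5*log(3).

2*log(2) + 5*log(3)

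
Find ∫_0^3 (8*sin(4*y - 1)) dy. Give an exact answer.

-2*cos(11) + 2*cos(1)

Let u = 4*y - 1, so du = 4 dy. When y = 0, u = -1; when y = 3, u = 11.
The integral becomes 2·∫ sin(u) du from -1 to 11, with antiderivative -2*cos(u).
Back in y: F(y) = -2*cos(4*y - 1).
Then F(3) - F(0) = (-2*cos(11)) - (-2*cos(1)) = -2*cos(11) + 2*cos(1).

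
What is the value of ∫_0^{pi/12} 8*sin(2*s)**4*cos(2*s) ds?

1/40

Let u = sin(2*s), so du = 2*cos(2*s) ds. When s = 0, u = 0; when s = pi/12, u = 1/2.
The integral becomes 4·∫ u**4 du from 0 to 1/2, with antiderivative 4*u**5/5.
Back in s: F(s) = 4*sin(2*s)**5/5.
Then F(pi/12) - F(0) = (1/40) - (0) = 1/40.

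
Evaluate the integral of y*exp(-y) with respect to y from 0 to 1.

1 - 2*exp(-1)

Integrate by parts once (u = y, dv = exp(-y) dy).
An antiderivative is F(y) = (-y - 1)*exp(-y).
Then F(1) - F(0) = (-2*exp(-1)) - (-1) = 1 - 2*exp(-1).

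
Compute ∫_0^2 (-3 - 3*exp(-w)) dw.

An antiderivative is F(w) = -3*w + 3*exp(-w).
Then F(2) - F(0) = (-6 + 3*exp(-2)) - (3) = -9 + 3*exp(-2).

-9 + 3*exp(-2)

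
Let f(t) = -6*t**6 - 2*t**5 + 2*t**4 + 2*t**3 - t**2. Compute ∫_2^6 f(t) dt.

By the power rule, an antiderivative is F(t) = -6*t**7/7 - t**6/3 + 2*t**5/5 + t**4/2 - t**3/3.
Then F(6) - F(2) = (-8813376/35) - (-3952/35) = -8809424/35.

-8809424/35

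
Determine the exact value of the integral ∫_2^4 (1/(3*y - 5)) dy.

log(7)/3

An antiderivative is F(y) = log(3*y - 5)/3.
Then F(4) - F(2) = (log(7)/3) - (0) = log(7)/3.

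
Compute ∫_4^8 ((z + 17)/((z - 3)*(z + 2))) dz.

log(5) + 3*log(3)

Factor the denominator: z**2 - z - 6 = (z + 2)(z - 3).
Partial fractions: (z + 17)/((z - 3)*(z + 2)) = -3/(z + 2) + 4/(z - 3).
An antiderivative is F(z) = 4*log(z - 3) - 3*log(z + 2).
Then F(8) - F(4) = (log(5/8)) - (-3*log(3) - 3*log(2)) = log(5) + 3*log(3).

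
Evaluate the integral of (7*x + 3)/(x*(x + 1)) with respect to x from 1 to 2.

Factor the denominator: x**2 + x = (x + 1)x.
Partial fractions: (7*x + 3)/(x*(x + 1)) = 4/(x + 1) + 3/x.
An antiderivative is F(x) = 3*log(x) + 4*log(x + 1).
Then F(2) - F(1) = (3*log(2) + 4*log(3)) - (log(16)) = log(81/2).

log(81/2)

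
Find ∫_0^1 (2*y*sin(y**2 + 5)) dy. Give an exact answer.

Let u = y**2 + 5, so du = 2*y dy. When y = 0, u = 5; when y = 1, u = 6.
The integral becomes ∫ sin(u) du from 5 to 6, with antiderivative -cos(u).
Back in y: F(y) = -cos(y**2 + 5).
Then F(1) - F(0) = (-cos(6)) - (-cos(5)) = -cos(6) + cos(5).

-cos(6) + cos(5)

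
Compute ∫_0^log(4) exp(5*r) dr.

1023/5

Let u = exp(r), so du = exp(r) dr. When r = 0, u = 1; when r = log(4), u = 4.
The integral becomes ∫ u**4 du from 1 to 4, with antiderivative u**5/5.
Back in r: F(r) = exp(5*r)/5.
Then F(log(4)) - F(0) = (1024/5) - (1/5) = 1023/5.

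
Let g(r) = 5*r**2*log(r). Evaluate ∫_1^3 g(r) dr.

-130/9 + 45*log(3)

Integrate by parts once (u = ln r, dv = 5*r**2 dr).
An antiderivative is F(r) = 5*r**3*(3*log(r) - 1)/9.
Then F(3) - F(1) = (-15 + 45*log(3)) - (-5/9) = -130/9 + 45*log(3).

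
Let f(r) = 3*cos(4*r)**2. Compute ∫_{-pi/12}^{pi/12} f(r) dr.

Use the identity cos^2(4*r) = (1 + cos(8*r))/2.
An antiderivative is F(r) = 3*r/2 + 3*sin(8*r)/16.
Then F(pi/12) - F(-pi/12) = (3*sqrt(3)/32 + pi/8) - (-pi/8 - 3*sqrt(3)/32) = 3*sqrt(3)/16 + pi/4.

3*sqrt(3)/16 + pi/4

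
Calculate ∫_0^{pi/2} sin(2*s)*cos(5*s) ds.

Use the identity sin(2*s)cos(5*s) = [sin(7*s) + sin(-3*s)]/2.
An antiderivative is F(s) = cos(3*s)/6 - cos(7*s)/14.
Then F(pi/2) - F(0) = (0) - (2/21) = -2/21.

-2/21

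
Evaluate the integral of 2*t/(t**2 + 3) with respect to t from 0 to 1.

Let u = t**2 + 3, so du = 2*t dt. When t = 0, u = 3; when t = 1, u = 4.
The integral becomes ∫ 1/u du from 3 to 4, with antiderivative log(u).
Back in t: F(t) = log(t**2 + 3).
Then F(1) - F(0) = (log(4)) - (log(3)) = log(4/3).

log(4/3)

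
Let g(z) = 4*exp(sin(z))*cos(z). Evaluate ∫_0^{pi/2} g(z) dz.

-4 + 4*E

Let u = sin(z), so du = cos(z) dz. When z = 0, u = 0; when z = pi/2, u = 1.
The integral becomes 4·∫ exp(u) du from 0 to 1, with antiderivative 4*exp(u).
Back in z: F(z) = 4*exp(sin(z)).
Then F(pi/2) - F(0) = (4*E) - (4) = -4 + 4*E.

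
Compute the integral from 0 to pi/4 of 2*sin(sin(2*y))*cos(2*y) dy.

1 - cos(1)

Let u = sin(2*y), so du = 2*cos(2*y) dy. When y = 0, u = 0; when y = pi/4, u = 1.
The integral becomes ∫ sin(u) du from 0 to 1, with antiderivative -cos(u).
Back in y: F(y) = -cos(sin(2*y)).
Then F(pi/4) - F(0) = (-cos(1)) - (-1) = 1 - cos(1).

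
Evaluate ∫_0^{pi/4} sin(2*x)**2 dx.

Use the identity sin^2(2*x) = (1 - cos(4*x))/2.
An antiderivative is F(x) = x/2 - sin(4*x)/8.
Then F(pi/4) - F(0) = (pi/8) - (0) = pi/8.

pi/8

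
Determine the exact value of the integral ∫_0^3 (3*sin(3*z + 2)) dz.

Let u = 3*z + 2, so du = 3 dz. When z = 0, u = 2; when z = 3, u = 11.
The integral becomes ∫ sin(u) du from 2 to 11, with antiderivative -cos(u).
Back in z: F(z) = -cos(3*z + 2).
Then F(3) - F(0) = (-cos(11)) - (-cos(2)) = cos(2) - cos(11).

cos(2) - cos(11)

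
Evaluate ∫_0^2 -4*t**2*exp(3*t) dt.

Integrate by parts twice (u = t^2, dv = -4*exp(3*t) dt).
An antiderivative is F(t) = (-36*t**2 + 24*t - 8)*exp(3*t)/27.
Then F(2) - F(0) = (-104*exp(6)/27) - (-8/27) = 8/27 - 104*exp(6)/27.

8/27 - 104*exp(6)/27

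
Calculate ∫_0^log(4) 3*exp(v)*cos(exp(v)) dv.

-3*sin(1) + 3*sin(4)

Let u = exp(v), so du = exp(v) dv. When v = 0, u = 1; when v = log(4), u = 4.
The integral becomes 3·∫ cos(u) du from 1 to 4, with antiderivative 3*sin(u).
Back in v: F(v) = 3*sin(exp(v)).
Then F(log(4)) - F(0) = (3*sin(4)) - (3*sin(1)) = -3*sin(1) + 3*sin(4).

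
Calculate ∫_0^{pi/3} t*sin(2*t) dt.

sqrt(3)/8 + pi/12

Integrate by parts once (u = t, dv = sin(2*t) dt).
An antiderivative is F(t) = -t*cos(2*t)/2 + sin(2*t)/4.
Then F(pi/3) - F(0) = (sqrt(3)/8 + pi/12) - (0) = sqrt(3)/8 + pi/12.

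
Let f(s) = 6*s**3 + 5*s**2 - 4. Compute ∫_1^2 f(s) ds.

181/6

By the power rule, an antiderivative is F(s) = 3*s**4/2 + 5*s**3/3 - 4*s.
Then F(2) - F(1) = (88/3) - (-5/6) = 181/6.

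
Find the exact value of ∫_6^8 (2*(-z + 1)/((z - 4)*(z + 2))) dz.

Factor the denominator: z**2 - 2*z - 8 = (z + 2)(z - 4).
Partial fractions: 2*(-z + 1)/((z - 4)*(z + 2)) = -1/(z + 2) - 1/(z - 4).
An antiderivative is F(z) = -log(z - 4) - log(z + 2).
Then F(8) - F(6) = (-log(40)) - (-log(16)) = log(2/5).

log(2/5)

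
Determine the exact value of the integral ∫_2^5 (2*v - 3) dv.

12

By the power rule, an antiderivative is F(v) = v**2 - 3*v.
Then F(5) - F(2) = (10) - (-2) = 12.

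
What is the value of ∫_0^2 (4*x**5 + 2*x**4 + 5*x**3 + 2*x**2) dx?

404/5

By the power rule, an antiderivative is F(x) = 2*x**6/3 + 2*x**5/5 + 5*x**4/4 + 2*x**3/3.
Then F(2) - F(0) = (404/5) - (0) = 404/5.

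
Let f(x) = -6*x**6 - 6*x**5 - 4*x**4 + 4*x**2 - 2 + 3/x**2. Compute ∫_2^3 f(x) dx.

-540713/210

By the power rule, an antiderivative is F(x) = -6*x**7/7 - x**6 - 4*x**5/5 + 4*x**3/3 - 2*x - 3/x.
Then F(3) - F(2) = (-96914/35) - (-40771/210) = -540713/210.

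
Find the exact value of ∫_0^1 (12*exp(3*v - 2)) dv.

Let u = 3*v - 2, so du = 3 dv. When v = 0, u = -2; when v = 1, u = 1.
The integral becomes 4·∫ exp(u) du from -2 to 1, with antiderivative 4*exp(u).
Back in v: F(v) = 4*exp(3*v - 2).
Then F(1) - F(0) = (4*exp(1)) - (4*exp(-2)) = -(4 - 4*exp(3))*exp(-2).

-(4 - 4*exp(3))*exp(-2)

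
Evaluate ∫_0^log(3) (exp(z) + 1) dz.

An antiderivative is F(z) = z + exp(z).
Then F(log(3)) - F(0) = (log(3) + 3) - (1) = log(3) + 2.

log(3) + 2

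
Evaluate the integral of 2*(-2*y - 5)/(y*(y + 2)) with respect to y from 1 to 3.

-6*log(3) + log(5)

Factor the denominator: y**2 + 2*y = (y + 2)y.
Partial fractions: 2*(-2*y - 5)/(y*(y + 2)) = 1/(y + 2) - 5/y.
An antiderivative is F(y) = -5*log(y) + log(y + 2).
Then F(3) - F(1) = (-5*log(3) + log(5)) - (log(3)) = -6*log(3) + log(5).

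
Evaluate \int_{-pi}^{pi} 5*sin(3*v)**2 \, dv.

Use the identity sin^2(3*v) = (1 - cos(6*v))/2.
An antiderivative is F(v) = 5*v/2 - 5*sin(6*v)/12.
Then F(pi) - F(-pi) = (5*pi/2) - (-5*pi/2) = 5*pi.

5*pi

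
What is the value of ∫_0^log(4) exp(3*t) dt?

Let u = exp(t), so du = exp(t) dt. When t = 0, u = 1; when t = log(4), u = 4.
The integral becomes ∫ u**2 du from 1 to 4, with antiderivative u**3/3.
Back in t: F(t) = exp(3*t)/3.
Then F(log(4)) - F(0) = (64/3) - (1/3) = 21.

21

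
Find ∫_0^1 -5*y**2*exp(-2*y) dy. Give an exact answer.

-5/4 + 25*exp(-2)/4

Integrate by parts twice (u = y^2, dv = -5*exp(-2*y) dy).
An antiderivative is F(y) = (10*y**2 + 10*y + 5)*exp(-2*y)/4.
Then F(1) - F(0) = (25*exp(-2)/4) - (5/4) = -5/4 + 25*exp(-2)/4.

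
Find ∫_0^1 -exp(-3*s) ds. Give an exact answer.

An antiderivative is F(s) = exp(-3*s)/3.
Then F(1) - F(0) = (exp(-3)/3) - (1/3) = (1 - exp(3))*exp(-3)/3.

(1 - exp(3))*exp(-3)/3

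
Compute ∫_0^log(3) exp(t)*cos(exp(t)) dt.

Let u = exp(t), so du = exp(t) dt. When t = 0, u = 1; when t = log(3), u = 3.
The integral becomes ∫ cos(u) du from 1 to 3, with antiderivative sin(u).
Back in t: F(t) = sin(exp(t)).
Then F(log(3)) - F(0) = (sin(3)) - (sin(1)) = -sin(1) + sin(3).

-sin(1) + sin(3)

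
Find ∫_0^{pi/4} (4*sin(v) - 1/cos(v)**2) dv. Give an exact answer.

3 - 2*sqrt(2)

An antiderivative is F(v) = -4*cos(v) - tan(v).
Then F(pi/4) - F(0) = (-2*sqrt(2) - 1) - (-4) = 3 - 2*sqrt(2).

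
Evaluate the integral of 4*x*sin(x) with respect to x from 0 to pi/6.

-sqrt(3)*pi/3 + 2

Integrate by parts once (u = x, dv = 4*sin(x) dx).
An antiderivative is F(x) = -4*x*cos(x) + 4*sin(x).
Then F(pi/6) - F(0) = (-sqrt(3)*pi/3 + 2) - (0) = -sqrt(3)*pi/3 + 2.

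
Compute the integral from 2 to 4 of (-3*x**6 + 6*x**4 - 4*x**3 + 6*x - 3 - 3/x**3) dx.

-6705147/1120

By the power rule, an antiderivative is F(x) = -3*x**7/7 + 6*x**5/5 - x**4 + 3*x**2 - 3*x + 3/(2*x**2).
Then F(4) - F(2) = (-6734359/1120) - (-7303/280) = -6705147/1120.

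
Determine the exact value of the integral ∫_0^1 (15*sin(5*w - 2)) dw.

Let u = 5*w - 2, so du = 5 dw. When w = 0, u = -2; when w = 1, u = 3.
The integral becomes 3·∫ sin(u) du from -2 to 3, with antiderivative -3*cos(u).
Back in w: F(w) = -3*cos(5*w - 2).
Then F(1) - F(0) = (-3*cos(3)) - (-3*cos(2)) = 3*cos(2) - 3*cos(3).

3*cos(2) - 3*cos(3)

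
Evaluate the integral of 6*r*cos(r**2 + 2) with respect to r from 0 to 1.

Let u = r**2 + 2, so du = 2*r dr. When r = 0, u = 2; when r = 1, u = 3.
The integral becomes 3·∫ cos(u) du from 2 to 3, with antiderivative 3*sin(u).
Back in r: F(r) = 3*sin(r**2 + 2).
Then F(1) - F(0) = (3*sin(3)) - (3*sin(2)) = -3*sin(2) + 3*sin(3).

-3*sin(2) + 3*sin(3)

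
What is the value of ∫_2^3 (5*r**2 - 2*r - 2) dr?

By the power rule, an antiderivative is F(r) = 5*r**3/3 - r**2 - 2*r.
Then F(3) - F(2) = (30) - (16/3) = 74/3.

74/3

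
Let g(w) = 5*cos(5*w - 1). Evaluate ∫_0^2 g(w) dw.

Let u = 5*w - 1, so du = 5 dw. When w = 0, u = -1; when w = 2, u = 9.
The integral becomes ∫ cos(u) du from -1 to 9, with antiderivative sin(u).
Back in w: F(w) = sin(5*w - 1).
Then F(2) - F(0) = (sin(9)) - (-sin(1)) = sin(9) + sin(1).

sin(9) + sin(1)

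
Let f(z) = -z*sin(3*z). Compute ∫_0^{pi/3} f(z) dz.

-pi/9

Integrate by parts once (u = z, dv = -sin(3*z) dz).
An antiderivative is F(z) = z*cos(3*z)/3 - sin(3*z)/9.
Then F(pi/3) - F(0) = (-pi/9) - (0) = -pi/9.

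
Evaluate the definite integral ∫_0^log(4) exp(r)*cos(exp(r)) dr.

-sin(1) + sin(4)

Let u = exp(r), so du = exp(r) dr. When r = 0, u = 1; when r = log(4), u = 4.
The integral becomes ∫ cos(u) du from 1 to 4, with antiderivative sin(u).
Back in r: F(r) = sin(exp(r)).
Then F(log(4)) - F(0) = (sin(4)) - (sin(1)) = -sin(1) + sin(4).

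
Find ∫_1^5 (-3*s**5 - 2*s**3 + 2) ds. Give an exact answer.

-8116

By the power rule, an antiderivative is F(s) = -s**6/2 - s**4/2 + 2*s.
Then F(5) - F(1) = (-8115) - (1) = -8116.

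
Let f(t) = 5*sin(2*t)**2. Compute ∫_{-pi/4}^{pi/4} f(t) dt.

5*pi/4

Use the identity sin^2(2*t) = (1 - cos(4*t))/2.
An antiderivative is F(t) = 5*t/2 - 5*sin(4*t)/8.
Then F(pi/4) - F(-pi/4) = (5*pi/8) - (-5*pi/8) = 5*pi/4.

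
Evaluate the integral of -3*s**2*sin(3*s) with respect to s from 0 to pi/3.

4/9 - pi**2/9

Integrate by parts twice (u = s^2, dv = -3*sin(3*s) ds).
An antiderivative is F(s) = s**2*cos(3*s) - 2*s*sin(3*s)/3 - 2*cos(3*s)/9.
Then F(pi/3) - F(0) = (2/9 - pi**2/9) - (-2/9) = 4/9 - pi**2/9.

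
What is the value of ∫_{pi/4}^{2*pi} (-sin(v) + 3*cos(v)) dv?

1 - 2*sqrt(2)

An antiderivative is F(v) = 3*sin(v) + cos(v).
Then F(2*pi) - F(pi/4) = (1) - (2*sqrt(2)) = 1 - 2*sqrt(2).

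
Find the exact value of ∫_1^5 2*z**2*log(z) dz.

Integrate by parts once (u = ln z, dv = 2*z**2 dz).
An antiderivative is F(z) = 2*z**3*(3*log(z) - 1)/9.
Then F(5) - F(1) = (-250/9 + 250*log(5)/3) - (-2/9) = -248/9 + 250*log(5)/3.

-248/9 + 250*log(5)/3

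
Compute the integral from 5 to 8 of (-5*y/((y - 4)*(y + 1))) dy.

-7*log(2) - log(3)

Factor the denominator: y**2 - 3*y - 4 = (y + 1)(y - 4).
Partial fractions: -5*y/((y - 4)*(y + 1)) = -1/(y + 1) - 4/(y - 4).
An antiderivative is F(y) = -4*log(y - 4) - log(y + 1).
Then F(8) - F(5) = (-8*log(2) - 2*log(3)) - (-log(6)) = -7*log(2) - log(3).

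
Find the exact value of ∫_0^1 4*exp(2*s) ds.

-2 + 2*exp(2)

An antiderivative is F(s) = 2*exp(2*s).
Then F(1) - F(0) = (2*exp(2)) - (2) = -2 + 2*exp(2).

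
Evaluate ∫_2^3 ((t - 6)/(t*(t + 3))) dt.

Factor the denominator: t**2 + 3*t = (t + 3)t.
Partial fractions: (t - 6)/(t*(t + 3)) = 3/(t + 3) - 2/t.
An antiderivative is F(t) = -2*log(t) + 3*log(t + 3).
Then F(3) - F(2) = (log(24)) - (-2*log(2) + 3*log(5)) = -3*log(5) + log(3) + 5*log(2).

-3*log(5) + log(3) + 5*log(2)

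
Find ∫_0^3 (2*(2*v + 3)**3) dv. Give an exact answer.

Let u = 2*v + 3, so du = 2 dv. When v = 0, u = 3; when v = 3, u = 9.
The integral becomes ∫ u**3 du from 3 to 9, with antiderivative u**4/4.
Back in v: F(v) = (2*v + 3)**4/4.
Then F(3) - F(0) = (6561/4) - (81/4) = 1620.

1620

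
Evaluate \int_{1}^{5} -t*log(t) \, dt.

6 - 25*log(5)/2

Integrate by parts once (u = ln t, dv = -t dt).
An antiderivative is F(t) = -t**2*(2*log(t) - 1)/4.
Then F(5) - F(1) = (25/4 - 25*log(5)/2) - (1/4) = 6 - 25*log(5)/2.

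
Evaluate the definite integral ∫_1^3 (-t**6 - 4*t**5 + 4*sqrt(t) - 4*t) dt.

-5714/7 + 8*sqrt(3)

By the power rule, an antiderivative is F(t) = -t**7/7 - 2*t**6/3 + 8*t**(3/2)/3 - 2*t**2.
Then F(3) - F(1) = (-5715/7 + 8*sqrt(3)) - (-1/7) = -5714/7 + 8*sqrt(3).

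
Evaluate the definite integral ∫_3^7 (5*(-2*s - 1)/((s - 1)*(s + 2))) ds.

Factor the denominator: s**2 + s - 2 = (s + 2)(s - 1).
Partial fractions: 5*(-2*s - 1)/((s - 1)*(s + 2)) = -5/(s + 2) - 5/(s - 1).
An antiderivative is F(s) = -5*log(s - 1) - 5*log(s + 2).
Then F(7) - F(3) = (-15*log(3) - 5*log(2)) - (-5*log(5) - 5*log(2)) = -15*log(3) + 5*log(5).

-15*log(3) + 5*log(5)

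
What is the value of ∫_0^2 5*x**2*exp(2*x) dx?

-5/4 + 25*exp(4)/4

Integrate by parts twice (u = x^2, dv = 5*exp(2*x) dx).
An antiderivative is F(x) = (10*x**2 - 10*x + 5)*exp(2*x)/4.
Then F(2) - F(0) = (25*exp(4)/4) - (5/4) = -5/4 + 25*exp(4)/4.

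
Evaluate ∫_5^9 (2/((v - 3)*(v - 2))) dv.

log(81/49)

Factor the denominator: v**2 - 5*v + 6 = (v - 2)(v - 3).
Partial fractions: 2/((v - 3)*(v - 2)) = -2/(v - 2) + 2/(v - 3).
An antiderivative is F(v) = 2*log(v - 3) - 2*log(v - 2).
Then F(9) - F(5) = (log(36/49)) - (log(4/9)) = log(81/49).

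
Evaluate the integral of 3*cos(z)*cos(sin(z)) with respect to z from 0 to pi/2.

3*sin(1)

Let u = sin(z), so du = cos(z) dz. When z = 0, u = 0; when z = pi/2, u = 1.
The integral becomes 3·∫ cos(u) du from 0 to 1, with antiderivative 3*sin(u).
Back in z: F(z) = 3*sin(sin(z)).
Then F(pi/2) - F(0) = (3*sin(1)) - (0) = 3*sin(1).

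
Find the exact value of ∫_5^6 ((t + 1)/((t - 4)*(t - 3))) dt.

-4*log(3) + 9*log(2)

Factor the denominator: t**2 - 7*t + 12 = (t - 3)(t - 4).
Partial fractions: (t + 1)/((t - 4)*(t - 3)) = -4/(t - 3) + 5/(t - 4).
An antiderivative is F(t) = 5*log(t - 4) - 4*log(t - 3).
Then F(6) - F(5) = (log(32/81)) - (-log(16)) = -4*log(3) + 9*log(2).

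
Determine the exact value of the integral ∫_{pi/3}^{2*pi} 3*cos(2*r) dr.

-3*sqrt(3)/4

An antiderivative is F(r) = 3*sin(2*r)/2.
Then F(2*pi) - F(pi/3) = (0) - (3*sqrt(3)/4) = -3*sqrt(3)/4.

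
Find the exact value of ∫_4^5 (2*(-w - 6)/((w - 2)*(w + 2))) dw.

-6*log(3) + 2*log(2) + 2*log(7)

Factor the denominator: w**2 - 4 = (w + 2)(w - 2).
Partial fractions: 2*(-w - 6)/((w - 2)*(w + 2)) = 2/(w + 2) - 4/(w - 2).
An antiderivative is F(w) = -4*log(w - 2) + 2*log(w + 2).
Then F(5) - F(4) = (log(49/81)) - (log(9/4)) = -6*log(3) + 2*log(2) + 2*log(7).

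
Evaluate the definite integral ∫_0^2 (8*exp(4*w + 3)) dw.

Let u = 4*w + 3, so du = 4 dw. When w = 0, u = 3; when w = 2, u = 11.
The integral becomes 2·∫ exp(u) du from 3 to 11, with antiderivative 2*exp(u).
Back in w: F(w) = 2*exp(4*w + 3).
Then F(2) - F(0) = (2*exp(11)) - (2*exp(3)) = -2*(1 - exp(8))*exp(3).

-2*(1 - exp(8))*exp(3)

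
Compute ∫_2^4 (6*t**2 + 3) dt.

118

By the power rule, an antiderivative is F(t) = 2*t**3 + 3*t.
Then F(4) - F(2) = (140) - (22) = 118.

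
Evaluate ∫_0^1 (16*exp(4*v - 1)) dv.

-(4 - 4*exp(4))*exp(-1)

Let u = 4*v - 1, so du = 4 dv. When v = 0, u = -1; when v = 1, u = 3.
The integral becomes 4·∫ exp(u) du from -1 to 3, with antiderivative 4*exp(u).
Back in v: F(v) = 4*exp(4*v - 1).
Then F(1) - F(0) = (4*exp(3)) - (4*exp(-1)) = -(4 - 4*exp(4))*exp(-1).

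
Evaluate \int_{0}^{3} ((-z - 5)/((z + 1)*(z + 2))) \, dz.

-11*log(2) + 3*log(5)

Factor the denominator: z**2 + 3*z + 2 = (z + 2)(z + 1).
Partial fractions: (-z - 5)/((z + 1)*(z + 2)) = 3/(z + 2) - 4/(z + 1).
An antiderivative is F(z) = -4*log(z + 1) + 3*log(z + 2).
Then F(3) - F(0) = (-8*log(2) + 3*log(5)) - (log(8)) = -11*log(2) + 3*log(5).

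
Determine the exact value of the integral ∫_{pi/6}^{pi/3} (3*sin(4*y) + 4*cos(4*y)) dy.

-sqrt(3)

An antiderivative is F(y) = sin(4*y) - 3*cos(4*y)/4.
Then F(pi/3) - F(pi/6) = (3/8 - sqrt(3)/2) - (3/8 + sqrt(3)/2) = -sqrt(3).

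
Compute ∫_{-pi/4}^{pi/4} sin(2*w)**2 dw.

Use the identity sin^2(2*w) = (1 - cos(4*w))/2.
An antiderivative is F(w) = w/2 - sin(4*w)/8.
Then F(pi/4) - F(-pi/4) = (pi/8) - (-pi/8) = pi/4.

pi/4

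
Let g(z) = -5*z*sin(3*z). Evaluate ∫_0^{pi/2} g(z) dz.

Integrate by parts once (u = z, dv = -5*sin(3*z) dz).
An antiderivative is F(z) = 5*z*cos(3*z)/3 - 5*sin(3*z)/9.
Then F(pi/2) - F(0) = (5/9) - (0) = 5/9.

5/9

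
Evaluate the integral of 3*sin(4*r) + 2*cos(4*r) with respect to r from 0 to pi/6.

sqrt(3)/4 + 9/8

An antiderivative is F(r) = sin(4*r)/2 - 3*cos(4*r)/4.
Then F(pi/6) - F(0) = (3/8 + sqrt(3)/4) - (-3/4) = sqrt(3)/4 + 9/8.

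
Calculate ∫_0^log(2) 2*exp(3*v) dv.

Let u = exp(v), so du = exp(v) dv. When v = 0, u = 1; when v = log(2), u = 2.
The integral becomes 2·∫ u**2 du from 1 to 2, with antiderivative 2*u**3/3.
Back in v: F(v) = 2*exp(3*v)/3.
Then F(log(2)) - F(0) = (16/3) - (2/3) = 14/3.

14/3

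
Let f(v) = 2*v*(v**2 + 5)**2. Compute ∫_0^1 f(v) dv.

91/3

Let u = v**2 + 5, so du = 2*v dv. When v = 0, u = 5; when v = 1, u = 6.
The integral becomes ∫ u**2 du from 5 to 6, with antiderivative u**3/3.
Back in v: F(v) = (v**2 + 5)**3/3.
Then F(1) - F(0) = (72) - (125/3) = 91/3.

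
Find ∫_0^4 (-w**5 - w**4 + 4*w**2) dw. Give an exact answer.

By the power rule, an antiderivative is F(w) = -w**6/6 - w**5/5 + 4*w**3/3.
Then F(4) - F(0) = (-12032/15) - (0) = -12032/15.

-12032/15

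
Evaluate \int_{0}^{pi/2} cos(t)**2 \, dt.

pi/4

Use the identity cos^2(t) = (1 + cos(2*t))/2.
An antiderivative is F(t) = t/2 + sin(2*t)/4.
Then F(pi/2) - F(0) = (pi/4) - (0) = pi/4.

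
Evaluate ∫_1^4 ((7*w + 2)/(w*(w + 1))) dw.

Factor the denominator: w**2 + w = (w + 1)w.
Partial fractions: (7*w + 2)/(w*(w + 1)) = 5/(w + 1) + 2/w.
An antiderivative is F(w) = 2*log(w) + 5*log(w + 1).
Then F(4) - F(1) = (4*log(2) + 5*log(5)) - (log(32)) = -log(2) + 5*log(5).

-log(2) + 5*log(5)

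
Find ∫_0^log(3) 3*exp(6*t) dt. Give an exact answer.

Let u = exp(t), so du = exp(t) dt. When t = 0, u = 1; when t = log(3), u = 3.
The integral becomes 3·∫ u**5 du from 1 to 3, with antiderivative u**6/2.
Back in t: F(t) = exp(6*t)/2.
Then F(log(3)) - F(0) = (729/2) - (1/2) = 364.

364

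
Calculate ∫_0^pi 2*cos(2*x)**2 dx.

pi

Use the identity cos^2(2*x) = (1 + cos(4*x))/2.
An antiderivative is F(x) = x + sin(4*x)/4.
Then F(pi) - F(0) = (pi) - (0) = pi.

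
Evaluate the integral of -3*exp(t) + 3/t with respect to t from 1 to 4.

An antiderivative is F(t) = -3*exp(t) + 3*log(t).
Then F(4) - F(1) = (-3*exp(4) + 3*log(4)) - (-3*exp(1)) = -3*exp(4) + 3*log(4) + 3*exp(1).

-3*exp(4) + 3*log(4) + 3*exp(1)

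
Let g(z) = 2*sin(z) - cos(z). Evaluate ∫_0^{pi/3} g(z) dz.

An antiderivative is F(z) = -sin(z) - 2*cos(z).
Then F(pi/3) - F(0) = (-1 - sqrt(3)/2) - (-2) = 1 - sqrt(3)/2.

1 - sqrt(3)/2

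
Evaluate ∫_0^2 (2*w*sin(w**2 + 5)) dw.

cos(5) - cos(9)

Let u = w**2 + 5, so du = 2*w dw. When w = 0, u = 5; when w = 2, u = 9.
The integral becomes ∫ sin(u) du from 5 to 9, with antiderivative -cos(u).
Back in w: F(w) = -cos(w**2 + 5).
Then F(2) - F(0) = (-cos(9)) - (-cos(5)) = cos(5) - cos(9).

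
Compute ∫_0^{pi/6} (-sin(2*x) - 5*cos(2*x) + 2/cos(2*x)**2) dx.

-sqrt(3)/4 - 1/4

An antiderivative is F(x) = -5*sin(2*x)/2 + cos(2*x)/2 + tan(2*x).
Then F(pi/6) - F(0) = (1/4 - sqrt(3)/4) - (1/2) = -sqrt(3)/4 - 1/4.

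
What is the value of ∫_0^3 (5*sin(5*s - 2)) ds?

-cos(13) + cos(2)

Let u = 5*s - 2, so du = 5 ds. When s = 0, u = -2; when s = 3, u = 13.
The integral becomes ∫ sin(u) du from -2 to 13, with antiderivative -cos(u).
Back in s: F(s) = -cos(5*s - 2).
Then F(3) - F(0) = (-cos(13)) - (-cos(2)) = -cos(13) + cos(2).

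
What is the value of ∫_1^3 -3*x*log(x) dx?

6 - 27*log(3)/2

Integrate by parts once (u = ln x, dv = -3*x dx).
An antiderivative is F(x) = -3*x**2*(2*log(x) - 1)/4.
Then F(3) - F(1) = (27/4 - 27*log(3)/2) - (3/4) = 6 - 27*log(3)/2.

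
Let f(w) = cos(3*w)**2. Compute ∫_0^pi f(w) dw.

pi/2

Use the identity cos^2(3*w) = (1 + cos(6*w))/2.
An antiderivative is F(w) = w/2 + sin(6*w)/12.
Then F(pi) - F(0) = (pi/2) - (0) = pi/2.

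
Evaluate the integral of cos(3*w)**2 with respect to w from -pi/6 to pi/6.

pi/6

Use the identity cos^2(3*w) = (1 + cos(6*w))/2.
An antiderivative is F(w) = w/2 + sin(6*w)/12.
Then F(pi/6) - F(-pi/6) = (pi/12) - (-pi/12) = pi/6.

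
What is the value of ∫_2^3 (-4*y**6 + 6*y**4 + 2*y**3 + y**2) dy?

-185753/210

By the power rule, an antiderivative is F(y) = -4*y**7/7 + 6*y**5/5 + y**4/2 + y**3/3.
Then F(3) - F(2) = (-63603/70) - (-2528/105) = -185753/210.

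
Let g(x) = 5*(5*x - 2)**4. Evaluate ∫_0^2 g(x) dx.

6560

Let u = 5*x - 2, so du = 5 dx. When x = 0, u = -2; when x = 2, u = 8.
The integral becomes ∫ u**4 du from -2 to 8, with antiderivative u**5/5.
Back in x: F(x) = (5*x - 2)**5/5.
Then F(2) - F(0) = (32768/5) - (-32/5) = 6560.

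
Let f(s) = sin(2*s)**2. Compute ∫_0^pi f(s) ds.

pi/2

Use the identity sin^2(2*s) = (1 - cos(4*s))/2.
An antiderivative is F(s) = s/2 - sin(4*s)/8.
Then F(pi) - F(0) = (pi/2) - (0) = pi/2.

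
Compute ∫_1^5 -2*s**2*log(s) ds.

Integrate by parts once (u = ln s, dv = -2*s**2 ds).
An antiderivative is F(s) = -2*s**3*(3*log(s) - 1)/9.
Then F(5) - F(1) = (250/9 - 250*log(5)/3) - (2/9) = 248/9 - 250*log(5)/3.

248/9 - 250*log(5)/3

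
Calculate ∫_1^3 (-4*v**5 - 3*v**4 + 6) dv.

By the power rule, an antiderivative is F(v) = -2*v**6/3 - 3*v**5/5 + 6*v.
Then F(3) - F(1) = (-3069/5) - (71/15) = -9278/15.

-9278/15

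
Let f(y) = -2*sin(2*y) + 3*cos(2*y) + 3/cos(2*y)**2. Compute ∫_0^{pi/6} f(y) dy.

-1/2 + 9*sqrt(3)/4

An antiderivative is F(y) = 3*sin(2*y)/2 + cos(2*y) + 3*tan(2*y)/2.
Then F(pi/6) - F(0) = (1/2 + 9*sqrt(3)/4) - (1) = -1/2 + 9*sqrt(3)/4.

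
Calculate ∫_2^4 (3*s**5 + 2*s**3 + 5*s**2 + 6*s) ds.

By the power rule, an antiderivative is F(s) = s**6/2 + s**4/2 + 5*s**3/3 + 3*s**2.
Then F(4) - F(2) = (6992/3) - (196/3) = 6796/3.

6796/3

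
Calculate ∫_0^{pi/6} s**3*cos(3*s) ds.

-pi/27 + pi**3/648 + 2/27

Integrate by parts 3 times (u = s^3, dv = cos(3*s) ds).
An antiderivative is F(s) = s**3*sin(3*s)/3 + s**2*cos(3*s)/3 - 2*s*sin(3*s)/9 - 2*cos(3*s)/27.
Then F(pi/6) - F(0) = (pi*(-24 + pi**2)/648) - (-2/27) = -pi/27 + pi**3/648 + 2/27.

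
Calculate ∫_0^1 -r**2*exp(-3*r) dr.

Integrate by parts twice (u = r^2, dv = -exp(-3*r) dr).
An antiderivative is F(r) = (9*r**2 + 6*r + 2)*exp(-3*r)/27.
Then F(1) - F(0) = (17*exp(-3)/27) - (2/27) = -2/27 + 17*exp(-3)/27.

-2/27 + 17*exp(-3)/27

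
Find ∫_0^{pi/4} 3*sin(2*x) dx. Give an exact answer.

3/2

An antiderivative is F(x) = -3*cos(2*x)/2.
Then F(pi/4) - F(0) = (0) - (-3/2) = 3/2.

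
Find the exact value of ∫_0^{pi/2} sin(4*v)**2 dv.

Use the identity sin^2(4*v) = (1 - cos(8*v))/2.
An antiderivative is F(v) = v/2 - sin(8*v)/16.
Then F(pi/2) - F(0) = (pi/4) - (0) = pi/4.

pi/4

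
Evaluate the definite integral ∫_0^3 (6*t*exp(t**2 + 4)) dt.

-3*(1 - exp(9))*exp(4)

Let u = t**2 + 4, so du = 2*t dt. When t = 0, u = 4; when t = 3, u = 13.
The integral becomes 3·∫ exp(u) du from 4 to 13, with antiderivative 3*exp(u).
Back in t: F(t) = 3*exp(t**2 + 4).
Then F(3) - F(0) = (3*exp(13)) - (3*exp(4)) = -3*(1 - exp(9))*exp(4).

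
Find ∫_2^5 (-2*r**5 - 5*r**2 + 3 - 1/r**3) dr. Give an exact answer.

By the power rule, an antiderivative is F(r) = -r**6/3 - 5*r**3/3 + 3*r + 1/(2*r**2).
Then F(5) - F(2) = (-810247/150) - (-685/24) = -1074621/200.

-1074621/200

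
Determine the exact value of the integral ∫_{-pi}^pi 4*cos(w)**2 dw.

Use the identity cos^2(w) = (1 + cos(2*w))/2.
An antiderivative is F(w) = 2*w + sin(2*w).
Then F(pi) - F(-pi) = (2*pi) - (-2*pi) = 4*pi.

4*pi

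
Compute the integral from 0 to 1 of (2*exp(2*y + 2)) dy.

-exp(2) + exp(4)

Let u = 2*y + 2, so du = 2 dy. When y = 0, u = 2; when y = 1, u = 4.
The integral becomes ∫ exp(u) du from 2 to 4, with antiderivative exp(u).
Back in y: F(y) = exp(2*y + 2).
Then F(1) - F(0) = (exp(4)) - (exp(2)) = -exp(2) + exp(4).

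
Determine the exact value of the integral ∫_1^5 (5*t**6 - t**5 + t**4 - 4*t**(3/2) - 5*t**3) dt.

By the power rule, an antiderivative is F(t) = 5*t**7/7 - t**6/6 - 8*t**(5/2)/5 + t**5/5 - 5*t**4/4.
Then F(5) - F(1) = (4455625/84 - 40*sqrt(5)) - (-883/420) = 1856584/35 - 40*sqrt(5).

1856584/35 - 40*sqrt(5)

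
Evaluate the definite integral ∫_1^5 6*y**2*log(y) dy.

Integrate by parts once (u = ln y, dv = 6*y**2 dy).
An antiderivative is F(y) = 2*y**3*(3*log(y) - 1)/3.
Then F(5) - F(1) = (-250/3 + 250*log(5)) - (-2/3) = -248/3 + 250*log(5).

-248/3 + 250*log(5)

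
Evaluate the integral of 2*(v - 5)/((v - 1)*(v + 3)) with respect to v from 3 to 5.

Factor the denominator: v**2 + 2*v - 3 = (v + 3)(v - 1).
Partial fractions: 2*(v - 5)/((v - 1)*(v + 3)) = 4/(v + 3) - 2/(v - 1).
An antiderivative is F(v) = -2*log(v - 1) + 4*log(v + 3).
Then F(5) - F(3) = (8*log(2)) - (2*log(2) + 4*log(3)) = log(64/81).

log(64/81)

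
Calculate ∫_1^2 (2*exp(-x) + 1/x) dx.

An antiderivative is F(x) = log(x) - 2*exp(-x).
Then F(2) - F(1) = (-2*exp(-2) + log(2)) - (-2*exp(-1)) = -2*exp(-2) + log(2) + 2*exp(-1).

-2*exp(-2) + log(2) + 2*exp(-1)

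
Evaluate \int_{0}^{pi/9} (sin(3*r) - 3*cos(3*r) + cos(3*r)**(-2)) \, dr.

An antiderivative is F(r) = -sin(3*r) - cos(3*r)/3 + tan(3*r)/3.
Then F(pi/9) - F(0) = (-sqrt(3)/6 - 1/6) - (-1/3) = 1/6 - sqrt(3)/6.

1/6 - sqrt(3)/6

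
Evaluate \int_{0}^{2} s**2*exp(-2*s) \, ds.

Integrate by parts twice (u = s^2, dv = exp(-2*s) ds).
An antiderivative is F(s) = (-2*s**2 - 2*s - 1)*exp(-2*s)/4.
Then F(2) - F(0) = (-13*exp(-4)/4) - (-1/4) = (-13 + exp(4))*exp(-4)/4.

(-13 + exp(4))*exp(-4)/4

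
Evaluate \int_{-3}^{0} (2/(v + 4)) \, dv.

log(16)

An antiderivative is F(v) = 2*log(v + 4).
Then F(0) - F(-3) = (log(16)) - (0) = log(16).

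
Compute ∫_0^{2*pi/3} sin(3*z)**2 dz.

pi/3

Use the identity sin^2(3*z) = (1 - cos(6*z))/2.
An antiderivative is F(z) = z/2 - sin(6*z)/12.
Then F(2*pi/3) - F(0) = (pi/3) - (0) = pi/3.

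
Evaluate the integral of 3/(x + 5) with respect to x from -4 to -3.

log(8)

An antiderivative is F(x) = 3*log(x + 5).
Then F(-3) - F(-4) = (log(8)) - (0) = log(8).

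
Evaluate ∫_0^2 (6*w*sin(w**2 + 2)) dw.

Let u = w**2 + 2, so du = 2*w dw. When w = 0, u = 2; when w = 2, u = 6.
The integral becomes 3·∫ sin(u) du from 2 to 6, with antiderivative -3*cos(u).
Back in w: F(w) = -3*cos(w**2 + 2).
Then F(2) - F(0) = (-3*cos(6)) - (-3*cos(2)) = -3*cos(6) + 3*cos(2).

-3*cos(6) + 3*cos(2)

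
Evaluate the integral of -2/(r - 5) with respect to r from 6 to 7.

An antiderivative is F(r) = -2*log(r - 5).
Then F(7) - F(6) = (-log(4)) - (0) = -log(4).

-log(4)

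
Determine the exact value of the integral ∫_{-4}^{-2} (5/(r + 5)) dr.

5*log(3)

An antiderivative is F(r) = 5*log(r + 5).
Then F(-2) - F(-4) = (5*log(3)) - (0) = 5*log(3).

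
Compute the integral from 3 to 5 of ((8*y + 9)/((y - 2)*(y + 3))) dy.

2*log(3) + 6*log(2)

Factor the denominator: y**2 + y - 6 = (y + 3)(y - 2).
Partial fractions: (8*y + 9)/((y - 2)*(y + 3)) = 3/(y + 3) + 5/(y - 2).
An antiderivative is F(y) = 5*log(y - 2) + 3*log(y + 3).
Then F(5) - F(3) = (5*log(3) + 9*log(2)) - (3*log(2) + 3*log(3)) = 2*log(3) + 6*log(2).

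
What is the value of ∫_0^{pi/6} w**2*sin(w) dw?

-2 - sqrt(3)*pi**2/72 + pi/6 + sqrt(3)

Integrate by parts twice (u = w^2, dv = sin(w) dw).
An antiderivative is F(w) = -w**2*cos(w) + 2*w*sin(w) + 2*cos(w).
Then F(pi/6) - F(0) = (-sqrt(3)*pi**2/72 + pi/6 + sqrt(3)) - (2) = -2 - sqrt(3)*pi**2/72 + pi/6 + sqrt(3).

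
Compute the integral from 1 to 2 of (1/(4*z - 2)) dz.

log(3)/4

An antiderivative is F(z) = log(4*z - 2)/4.
Then F(2) - F(1) = (log(6)/4) - (log(2)/4) = log(3)/4.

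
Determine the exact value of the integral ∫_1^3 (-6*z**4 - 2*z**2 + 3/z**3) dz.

By the power rule, an antiderivative is F(z) = -6*z**5/5 - 2*z**3/3 - 3/(2*z**2).
Then F(3) - F(1) = (-9293/30) - (-101/30) = -1532/5.

-1532/5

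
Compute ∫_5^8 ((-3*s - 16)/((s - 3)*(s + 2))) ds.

-3*log(5) - 2*log(7) + 7*log(2)

Factor the denominator: s**2 - s - 6 = (s + 2)(s - 3).
Partial fractions: (-3*s - 16)/((s - 3)*(s + 2)) = 2/(s + 2) - 5/(s - 3).
An antiderivative is F(s) = -5*log(s - 3) + 2*log(s + 2).
Then F(8) - F(5) = (-3*log(5) + 2*log(2)) - (log(49/32)) = -3*log(5) - 2*log(7) + 7*log(2).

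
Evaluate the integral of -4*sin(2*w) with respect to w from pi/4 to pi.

An antiderivative is F(w) = 2*cos(2*w).
Then F(pi) - F(pi/4) = (2) - (0) = 2.

2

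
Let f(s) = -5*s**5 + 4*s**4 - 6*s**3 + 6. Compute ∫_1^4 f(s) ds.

-14793/5

By the power rule, an antiderivative is F(s) = -5*s**6/6 + 4*s**5/5 - 3*s**4/2 + 6*s.
Then F(4) - F(1) = (-44312/15) - (67/15) = -14793/5.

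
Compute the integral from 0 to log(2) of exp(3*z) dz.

Let u = exp(z), so du = exp(z) dz. When z = 0, u = 1; when z = log(2), u = 2.
The integral becomes ∫ u**2 du from 1 to 2, with antiderivative u**3/3.
Back in z: F(z) = exp(3*z)/3.
Then F(log(2)) - F(0) = (8/3) - (1/3) = 7/3.

7/3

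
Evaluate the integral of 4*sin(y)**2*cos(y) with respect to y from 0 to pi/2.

Let u = sin(y), so du = cos(y) dy. When y = 0, u = 0; when y = pi/2, u = 1.
The integral becomes 4·∫ u**2 du from 0 to 1, with antiderivative 4*u**3/3.
Back in y: F(y) = 4*sin(y)**3/3.
Then F(pi/2) - F(0) = (4/3) - (0) = 4/3.

4/3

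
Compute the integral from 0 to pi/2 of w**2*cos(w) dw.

-2 + pi**2/4

Integrate by parts twice (u = w^2, dv = cos(w) dw).
An antiderivative is F(w) = w**2*sin(w) + 2*w*cos(w) - 2*sin(w).
Then F(pi/2) - F(0) = (-2 + pi**2/4) - (0) = -2 + pi**2/4.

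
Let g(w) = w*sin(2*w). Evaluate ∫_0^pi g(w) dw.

Integrate by parts once (u = w, dv = sin(2*w) dw).
An antiderivative is F(w) = -w*cos(2*w)/2 + sin(2*w)/4.
Then F(pi) - F(0) = (-pi/2) - (0) = -pi/2.

-pi/2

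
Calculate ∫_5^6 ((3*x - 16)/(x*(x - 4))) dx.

Factor the denominator: x**2 - 4*x = x(x - 4).
Partial fractions: (3*x - 16)/(x*(x - 4)) = 4/x - 1/(x - 4).
An antiderivative is F(x) = 4*log(x) - log(x - 4).
Then F(6) - F(5) = (3*log(2) + 4*log(3)) - (4*log(5)) = -4*log(5) + 3*log(2) + 4*log(3).

-4*log(5) + 3*log(2) + 4*log(3)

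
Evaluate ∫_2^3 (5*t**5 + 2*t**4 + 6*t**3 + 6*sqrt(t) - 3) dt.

-8*sqrt(2) + 12*sqrt(3) + 10996/15

By the power rule, an antiderivative is F(t) = 5*t**6/6 + 2*t**5/5 + 3*t**4/2 + 4*t**(3/2) - 3*t.
Then F(3) - F(2) = (12*sqrt(3) + 4086/5) - (8*sqrt(2) + 1262/15) = -8*sqrt(2) + 12*sqrt(3) + 10996/15.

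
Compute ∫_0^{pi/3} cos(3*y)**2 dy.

Use the identity cos^2(3*y) = (1 + cos(6*y))/2.
An antiderivative is F(y) = y/2 + sin(6*y)/12.
Then F(pi/3) - F(0) = (pi/6) - (0) = pi/6.

pi/6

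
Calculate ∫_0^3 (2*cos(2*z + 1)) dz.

Let u = 2*z + 1, so du = 2 dz. When z = 0, u = 1; when z = 3, u = 7.
The integral becomes ∫ cos(u) du from 1 to 7, with antiderivative sin(u).
Back in z: F(z) = sin(2*z + 1).
Then F(3) - F(0) = (sin(7)) - (sin(1)) = -sin(1) + sin(7).

-sin(1) + sin(7)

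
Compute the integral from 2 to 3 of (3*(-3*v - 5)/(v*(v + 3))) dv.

-9*log(3) + log(2) + 4*log(5)

Factor the denominator: v**2 + 3*v = (v + 3)v.
Partial fractions: 3*(-3*v - 5)/(v*(v + 3)) = -4/(v + 3) - 5/v.
An antiderivative is F(v) = -5*log(v) - 4*log(v + 3).
Then F(3) - F(2) = (-9*log(3) - 4*log(2)) - (-4*log(5) - 5*log(2)) = -9*log(3) + log(2) + 4*log(5).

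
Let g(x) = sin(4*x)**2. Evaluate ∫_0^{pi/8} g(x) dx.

Use the identity sin^2(4*x) = (1 - cos(8*x))/2.
An antiderivative is F(x) = x/2 - sin(8*x)/16.
Then F(pi/8) - F(0) = (pi/16) - (0) = pi/16.

pi/16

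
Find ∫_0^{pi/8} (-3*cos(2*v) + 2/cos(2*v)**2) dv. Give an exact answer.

1 - 3*sqrt(2)/4

An antiderivative is F(v) = -3*sin(2*v)/2 + tan(2*v).
Then F(pi/8) - F(0) = (1 - 3*sqrt(2)/4) - (0) = 1 - 3*sqrt(2)/4.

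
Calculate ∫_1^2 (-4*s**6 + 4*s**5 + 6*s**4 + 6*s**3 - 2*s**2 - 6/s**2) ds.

By the power rule, an antiderivative is F(s) = -4*s**7/7 + 2*s**6/3 + 6*s**5/5 + 3*s**4/2 - 2*s**3/3 + 6/s.
Then F(2) - F(1) = (3107/105) - (569/70) = 4507/210.

4507/210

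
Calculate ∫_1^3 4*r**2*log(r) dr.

-104/9 + 36*log(3)

Integrate by parts once (u = ln r, dv = 4*r**2 dr).
An antiderivative is F(r) = 4*r**3*(3*log(r) - 1)/9.
Then F(3) - F(1) = (-12 + 36*log(3)) - (-4/9) = -104/9 + 36*log(3).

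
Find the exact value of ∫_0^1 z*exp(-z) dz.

Integrate by parts once (u = z, dv = exp(-z) dz).
An antiderivative is F(z) = (-z - 1)*exp(-z).
Then F(1) - F(0) = (-2*exp(-1)) - (-1) = 1 - 2*exp(-1).

1 - 2*exp(-1)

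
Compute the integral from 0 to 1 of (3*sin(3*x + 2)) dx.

cos(2) - cos(5)

Let u = 3*x + 2, so du = 3 dx. When x = 0, u = 2; when x = 1, u = 5.
The integral becomes ∫ sin(u) du from 2 to 5, with antiderivative -cos(u).
Back in x: F(x) = -cos(3*x + 2).
Then F(1) - F(0) = (-cos(5)) - (-cos(2)) = cos(2) - cos(5).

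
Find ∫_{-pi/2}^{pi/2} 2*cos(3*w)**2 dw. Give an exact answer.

pi

Use the identity cos^2(3*w) = (1 + cos(6*w))/2.
An antiderivative is F(w) = w + sin(6*w)/6.
Then F(pi/2) - F(-pi/2) = (pi/2) - (-pi/2) = pi.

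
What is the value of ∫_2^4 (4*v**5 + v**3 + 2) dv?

By the power rule, an antiderivative is F(v) = 2*v**6/3 + v**4/4 + 2*v.
Then F(4) - F(2) = (8408/3) - (152/3) = 2752.

2752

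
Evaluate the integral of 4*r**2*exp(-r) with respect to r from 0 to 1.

8 - 20*exp(-1)

Integrate by parts twice (u = r^2, dv = 4*exp(-r) dr).
An antiderivative is F(r) = (-4*r**2 - 8*r - 8)*exp(-r).
Then F(1) - F(0) = (-20*exp(-1)) - (-8) = 8 - 20*exp(-1).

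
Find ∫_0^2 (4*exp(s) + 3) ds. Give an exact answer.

An antiderivative is F(s) = 3*s + 4*exp(s).
Then F(2) - F(0) = (6 + 4*exp(2)) - (4) = 2 + 4*exp(2).

2 + 4*exp(2)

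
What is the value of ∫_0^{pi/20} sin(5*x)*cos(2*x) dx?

-5*sqrt(sqrt(5) + 5)/84 - sqrt(10)/84 + sqrt(2)/84 + 5/21

Use the identity sin(5*x)cos(2*x) = [sin(7*x) + sin(3*x)]/2.
An antiderivative is F(x) = -cos(3*x)/6 - cos(7*x)/14.
Then F(pi/20) - F(0) = (-5*sqrt(sqrt(5) + 5)/84 - sqrt(10)/84 + sqrt(2)/84) - (-5/21) = -5*sqrt(sqrt(5) + 5)/84 - sqrt(10)/84 + sqrt(2)/84 + 5/21.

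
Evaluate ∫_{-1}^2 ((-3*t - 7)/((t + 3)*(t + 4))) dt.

Factor the denominator: t**2 + 7*t + 12 = (t + 4)(t + 3).
Partial fractions: (-3*t - 7)/((t + 3)*(t + 4)) = -5/(t + 4) + 2/(t + 3).
An antiderivative is F(t) = 2*log(t + 3) - 5*log(t + 4).
Then F(2) - F(-1) = (-5*log(3) - 5*log(2) + 2*log(5)) - (-5*log(3) + 2*log(2)) = -7*log(2) + 2*log(5).

-7*log(2) + 2*log(5)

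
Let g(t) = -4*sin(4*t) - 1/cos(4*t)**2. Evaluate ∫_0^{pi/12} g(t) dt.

-1/2 - sqrt(3)/4

An antiderivative is F(t) = cos(4*t) - tan(4*t)/4.
Then F(pi/12) - F(0) = (1/2 - sqrt(3)/4) - (1) = -1/2 - sqrt(3)/4.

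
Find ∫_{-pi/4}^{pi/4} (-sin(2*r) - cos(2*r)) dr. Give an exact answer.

-1

An antiderivative is F(r) = -sin(2*r)/2 + cos(2*r)/2.
Then F(pi/4) - F(-pi/4) = (-1/2) - (1/2) = -1.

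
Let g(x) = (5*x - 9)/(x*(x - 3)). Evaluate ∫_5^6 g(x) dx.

-3*log(5) + log(2) + 5*log(3)

Factor the denominator: x**2 - 3*x = x(x - 3).
Partial fractions: (5*x - 9)/(x*(x - 3)) = 3/x + 2/(x - 3).
An antiderivative is F(x) = 3*log(x) + 2*log(x - 3).
Then F(6) - F(5) = (3*log(2) + 5*log(3)) - (2*log(2) + 3*log(5)) = -3*log(5) + log(2) + 5*log(3).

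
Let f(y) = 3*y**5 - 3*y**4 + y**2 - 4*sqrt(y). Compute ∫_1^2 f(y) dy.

By the power rule, an antiderivative is F(y) = y**6/2 - 3*y**5/5 - 8*y**(3/2)/3 + y**3/3.
Then F(2) - F(1) = (232/15 - 16*sqrt(2)/3) - (-73/30) = 179/10 - 16*sqrt(2)/3.

179/10 - 16*sqrt(2)/3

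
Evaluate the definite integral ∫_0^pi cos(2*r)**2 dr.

Use the identity cos^2(2*r) = (1 + cos(4*r))/2.
An antiderivative is F(r) = r/2 + sin(4*r)/8.
Then F(pi) - F(0) = (pi/2) - (0) = pi/2.

pi/2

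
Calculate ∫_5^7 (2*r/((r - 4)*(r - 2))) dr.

Factor the denominator: r**2 - 6*r + 8 = (r - 2)(r - 4).
Partial fractions: 2*r/((r - 4)*(r - 2)) = -2/(r - 2) + 4/(r - 4).
An antiderivative is F(r) = 4*log(r - 4) - 2*log(r - 2).
Then F(7) - F(5) = (log(81/25)) - (-log(9)) = -2*log(5) + 6*log(3).

-2*log(5) + 6*log(3)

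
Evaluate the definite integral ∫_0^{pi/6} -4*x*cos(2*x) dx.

-sqrt(3)*pi/6 + 1/2

Integrate by parts once (u = x, dv = -4*cos(2*x) dx).
An antiderivative is F(x) = -2*x*sin(2*x) - cos(2*x).
Then F(pi/6) - F(0) = (-sqrt(3)*pi/6 - 1/2) - (-1) = -sqrt(3)*pi/6 + 1/2.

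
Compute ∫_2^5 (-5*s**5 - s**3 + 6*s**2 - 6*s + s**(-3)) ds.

By the power rule, an antiderivative is F(s) = -5*s**6/6 - s**4/4 + 2*s**3 - 3*s**2 - 1/(2*s**2).
Then F(5) - F(2) = (-3900631/300) - (-1283/24) = -2589729/200.

-2589729/200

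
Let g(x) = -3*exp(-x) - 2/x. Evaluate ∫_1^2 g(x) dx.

An antiderivative is F(x) = -2*log(x) + 3*exp(-x).
Then F(2) - F(1) = (-2*log(2) + 3*exp(-2)) - (3*exp(-1)) = -2*log(2) - 3*exp(-1) + 3*exp(-2).

-2*log(2) - 3*exp(-1) + 3*exp(-2)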